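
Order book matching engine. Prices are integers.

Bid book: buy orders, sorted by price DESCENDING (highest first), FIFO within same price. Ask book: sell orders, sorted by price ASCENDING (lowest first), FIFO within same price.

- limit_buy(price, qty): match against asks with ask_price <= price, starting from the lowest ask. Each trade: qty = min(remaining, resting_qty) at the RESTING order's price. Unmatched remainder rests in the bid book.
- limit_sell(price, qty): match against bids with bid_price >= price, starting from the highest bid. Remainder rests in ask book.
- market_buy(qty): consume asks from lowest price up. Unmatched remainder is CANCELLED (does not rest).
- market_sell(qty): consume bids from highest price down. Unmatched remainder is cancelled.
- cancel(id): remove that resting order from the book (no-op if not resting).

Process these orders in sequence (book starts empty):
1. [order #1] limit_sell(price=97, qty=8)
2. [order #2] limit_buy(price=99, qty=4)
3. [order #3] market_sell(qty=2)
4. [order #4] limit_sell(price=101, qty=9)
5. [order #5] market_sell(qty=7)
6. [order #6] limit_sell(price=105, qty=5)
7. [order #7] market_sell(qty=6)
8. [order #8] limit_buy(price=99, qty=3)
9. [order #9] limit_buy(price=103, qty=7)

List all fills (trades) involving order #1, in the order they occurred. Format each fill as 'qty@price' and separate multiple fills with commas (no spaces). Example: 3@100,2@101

Answer: 4@97,3@97,1@97

Derivation:
After op 1 [order #1] limit_sell(price=97, qty=8): fills=none; bids=[-] asks=[#1:8@97]
After op 2 [order #2] limit_buy(price=99, qty=4): fills=#2x#1:4@97; bids=[-] asks=[#1:4@97]
After op 3 [order #3] market_sell(qty=2): fills=none; bids=[-] asks=[#1:4@97]
After op 4 [order #4] limit_sell(price=101, qty=9): fills=none; bids=[-] asks=[#1:4@97 #4:9@101]
After op 5 [order #5] market_sell(qty=7): fills=none; bids=[-] asks=[#1:4@97 #4:9@101]
After op 6 [order #6] limit_sell(price=105, qty=5): fills=none; bids=[-] asks=[#1:4@97 #4:9@101 #6:5@105]
After op 7 [order #7] market_sell(qty=6): fills=none; bids=[-] asks=[#1:4@97 #4:9@101 #6:5@105]
After op 8 [order #8] limit_buy(price=99, qty=3): fills=#8x#1:3@97; bids=[-] asks=[#1:1@97 #4:9@101 #6:5@105]
After op 9 [order #9] limit_buy(price=103, qty=7): fills=#9x#1:1@97 #9x#4:6@101; bids=[-] asks=[#4:3@101 #6:5@105]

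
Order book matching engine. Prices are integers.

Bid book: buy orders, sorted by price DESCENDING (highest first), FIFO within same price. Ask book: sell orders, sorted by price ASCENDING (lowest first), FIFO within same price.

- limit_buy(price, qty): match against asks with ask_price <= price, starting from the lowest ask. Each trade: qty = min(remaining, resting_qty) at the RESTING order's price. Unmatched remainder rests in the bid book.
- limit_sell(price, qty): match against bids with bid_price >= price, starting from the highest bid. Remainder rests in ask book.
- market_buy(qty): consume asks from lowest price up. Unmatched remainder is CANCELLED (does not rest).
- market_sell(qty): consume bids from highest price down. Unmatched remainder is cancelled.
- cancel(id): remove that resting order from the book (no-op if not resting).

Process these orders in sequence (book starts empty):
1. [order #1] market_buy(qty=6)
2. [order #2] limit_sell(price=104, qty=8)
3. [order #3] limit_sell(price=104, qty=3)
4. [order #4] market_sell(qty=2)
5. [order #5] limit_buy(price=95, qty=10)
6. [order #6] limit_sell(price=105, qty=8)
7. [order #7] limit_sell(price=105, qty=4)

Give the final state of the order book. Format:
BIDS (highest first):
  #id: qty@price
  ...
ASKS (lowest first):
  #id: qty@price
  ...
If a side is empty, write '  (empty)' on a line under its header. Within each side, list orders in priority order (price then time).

Answer: BIDS (highest first):
  #5: 10@95
ASKS (lowest first):
  #2: 8@104
  #3: 3@104
  #6: 8@105
  #7: 4@105

Derivation:
After op 1 [order #1] market_buy(qty=6): fills=none; bids=[-] asks=[-]
After op 2 [order #2] limit_sell(price=104, qty=8): fills=none; bids=[-] asks=[#2:8@104]
After op 3 [order #3] limit_sell(price=104, qty=3): fills=none; bids=[-] asks=[#2:8@104 #3:3@104]
After op 4 [order #4] market_sell(qty=2): fills=none; bids=[-] asks=[#2:8@104 #3:3@104]
After op 5 [order #5] limit_buy(price=95, qty=10): fills=none; bids=[#5:10@95] asks=[#2:8@104 #3:3@104]
After op 6 [order #6] limit_sell(price=105, qty=8): fills=none; bids=[#5:10@95] asks=[#2:8@104 #3:3@104 #6:8@105]
After op 7 [order #7] limit_sell(price=105, qty=4): fills=none; bids=[#5:10@95] asks=[#2:8@104 #3:3@104 #6:8@105 #7:4@105]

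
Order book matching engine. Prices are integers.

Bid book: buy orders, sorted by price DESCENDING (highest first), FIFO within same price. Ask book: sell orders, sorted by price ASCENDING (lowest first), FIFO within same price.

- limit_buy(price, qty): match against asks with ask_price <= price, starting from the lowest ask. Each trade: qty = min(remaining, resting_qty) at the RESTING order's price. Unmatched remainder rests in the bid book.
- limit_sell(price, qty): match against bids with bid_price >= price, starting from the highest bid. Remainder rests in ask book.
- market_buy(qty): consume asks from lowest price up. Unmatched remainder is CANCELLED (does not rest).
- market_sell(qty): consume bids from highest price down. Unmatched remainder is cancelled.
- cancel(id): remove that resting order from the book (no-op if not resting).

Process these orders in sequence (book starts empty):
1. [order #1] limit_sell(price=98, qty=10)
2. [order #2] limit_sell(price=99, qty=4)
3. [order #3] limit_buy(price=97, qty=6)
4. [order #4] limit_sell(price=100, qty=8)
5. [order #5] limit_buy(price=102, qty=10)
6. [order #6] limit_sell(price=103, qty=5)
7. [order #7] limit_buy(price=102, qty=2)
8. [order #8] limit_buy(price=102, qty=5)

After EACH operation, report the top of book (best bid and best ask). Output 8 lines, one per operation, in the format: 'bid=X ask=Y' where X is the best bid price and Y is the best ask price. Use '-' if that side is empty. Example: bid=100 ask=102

After op 1 [order #1] limit_sell(price=98, qty=10): fills=none; bids=[-] asks=[#1:10@98]
After op 2 [order #2] limit_sell(price=99, qty=4): fills=none; bids=[-] asks=[#1:10@98 #2:4@99]
After op 3 [order #3] limit_buy(price=97, qty=6): fills=none; bids=[#3:6@97] asks=[#1:10@98 #2:4@99]
After op 4 [order #4] limit_sell(price=100, qty=8): fills=none; bids=[#3:6@97] asks=[#1:10@98 #2:4@99 #4:8@100]
After op 5 [order #5] limit_buy(price=102, qty=10): fills=#5x#1:10@98; bids=[#3:6@97] asks=[#2:4@99 #4:8@100]
After op 6 [order #6] limit_sell(price=103, qty=5): fills=none; bids=[#3:6@97] asks=[#2:4@99 #4:8@100 #6:5@103]
After op 7 [order #7] limit_buy(price=102, qty=2): fills=#7x#2:2@99; bids=[#3:6@97] asks=[#2:2@99 #4:8@100 #6:5@103]
After op 8 [order #8] limit_buy(price=102, qty=5): fills=#8x#2:2@99 #8x#4:3@100; bids=[#3:6@97] asks=[#4:5@100 #6:5@103]

Answer: bid=- ask=98
bid=- ask=98
bid=97 ask=98
bid=97 ask=98
bid=97 ask=99
bid=97 ask=99
bid=97 ask=99
bid=97 ask=100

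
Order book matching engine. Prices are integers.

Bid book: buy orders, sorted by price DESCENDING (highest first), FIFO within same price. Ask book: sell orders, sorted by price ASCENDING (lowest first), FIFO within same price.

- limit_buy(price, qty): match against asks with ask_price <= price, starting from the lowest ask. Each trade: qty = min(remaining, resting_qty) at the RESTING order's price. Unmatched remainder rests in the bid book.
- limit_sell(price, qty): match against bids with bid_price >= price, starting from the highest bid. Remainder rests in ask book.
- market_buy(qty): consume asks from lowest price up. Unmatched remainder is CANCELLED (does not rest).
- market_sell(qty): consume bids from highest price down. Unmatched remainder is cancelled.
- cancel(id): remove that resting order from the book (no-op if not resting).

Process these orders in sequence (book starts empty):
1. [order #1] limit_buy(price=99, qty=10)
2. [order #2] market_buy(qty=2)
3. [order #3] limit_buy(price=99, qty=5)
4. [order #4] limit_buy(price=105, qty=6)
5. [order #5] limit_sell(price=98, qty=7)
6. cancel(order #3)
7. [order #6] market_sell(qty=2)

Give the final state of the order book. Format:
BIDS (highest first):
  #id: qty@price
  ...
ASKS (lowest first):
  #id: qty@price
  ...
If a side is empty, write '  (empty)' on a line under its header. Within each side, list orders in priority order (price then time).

After op 1 [order #1] limit_buy(price=99, qty=10): fills=none; bids=[#1:10@99] asks=[-]
After op 2 [order #2] market_buy(qty=2): fills=none; bids=[#1:10@99] asks=[-]
After op 3 [order #3] limit_buy(price=99, qty=5): fills=none; bids=[#1:10@99 #3:5@99] asks=[-]
After op 4 [order #4] limit_buy(price=105, qty=6): fills=none; bids=[#4:6@105 #1:10@99 #3:5@99] asks=[-]
After op 5 [order #5] limit_sell(price=98, qty=7): fills=#4x#5:6@105 #1x#5:1@99; bids=[#1:9@99 #3:5@99] asks=[-]
After op 6 cancel(order #3): fills=none; bids=[#1:9@99] asks=[-]
After op 7 [order #6] market_sell(qty=2): fills=#1x#6:2@99; bids=[#1:7@99] asks=[-]

Answer: BIDS (highest first):
  #1: 7@99
ASKS (lowest first):
  (empty)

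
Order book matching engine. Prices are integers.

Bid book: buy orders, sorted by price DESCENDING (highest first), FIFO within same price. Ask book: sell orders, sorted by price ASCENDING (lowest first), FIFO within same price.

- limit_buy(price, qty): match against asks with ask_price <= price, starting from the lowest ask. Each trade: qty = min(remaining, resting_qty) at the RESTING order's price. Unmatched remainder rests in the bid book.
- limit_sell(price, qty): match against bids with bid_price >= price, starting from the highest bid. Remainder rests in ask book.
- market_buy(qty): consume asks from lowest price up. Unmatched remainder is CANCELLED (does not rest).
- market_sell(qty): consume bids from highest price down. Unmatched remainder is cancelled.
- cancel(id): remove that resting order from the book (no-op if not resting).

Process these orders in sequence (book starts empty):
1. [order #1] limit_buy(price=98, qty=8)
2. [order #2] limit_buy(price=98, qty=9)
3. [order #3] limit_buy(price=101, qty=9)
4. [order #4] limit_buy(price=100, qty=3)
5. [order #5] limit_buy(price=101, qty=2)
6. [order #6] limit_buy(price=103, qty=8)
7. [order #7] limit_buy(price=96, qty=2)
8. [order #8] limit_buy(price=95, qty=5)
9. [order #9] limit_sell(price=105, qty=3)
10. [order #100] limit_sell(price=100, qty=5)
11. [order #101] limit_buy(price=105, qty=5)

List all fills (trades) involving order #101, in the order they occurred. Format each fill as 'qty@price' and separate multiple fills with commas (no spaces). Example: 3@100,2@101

Answer: 3@105

Derivation:
After op 1 [order #1] limit_buy(price=98, qty=8): fills=none; bids=[#1:8@98] asks=[-]
After op 2 [order #2] limit_buy(price=98, qty=9): fills=none; bids=[#1:8@98 #2:9@98] asks=[-]
After op 3 [order #3] limit_buy(price=101, qty=9): fills=none; bids=[#3:9@101 #1:8@98 #2:9@98] asks=[-]
After op 4 [order #4] limit_buy(price=100, qty=3): fills=none; bids=[#3:9@101 #4:3@100 #1:8@98 #2:9@98] asks=[-]
After op 5 [order #5] limit_buy(price=101, qty=2): fills=none; bids=[#3:9@101 #5:2@101 #4:3@100 #1:8@98 #2:9@98] asks=[-]
After op 6 [order #6] limit_buy(price=103, qty=8): fills=none; bids=[#6:8@103 #3:9@101 #5:2@101 #4:3@100 #1:8@98 #2:9@98] asks=[-]
After op 7 [order #7] limit_buy(price=96, qty=2): fills=none; bids=[#6:8@103 #3:9@101 #5:2@101 #4:3@100 #1:8@98 #2:9@98 #7:2@96] asks=[-]
After op 8 [order #8] limit_buy(price=95, qty=5): fills=none; bids=[#6:8@103 #3:9@101 #5:2@101 #4:3@100 #1:8@98 #2:9@98 #7:2@96 #8:5@95] asks=[-]
After op 9 [order #9] limit_sell(price=105, qty=3): fills=none; bids=[#6:8@103 #3:9@101 #5:2@101 #4:3@100 #1:8@98 #2:9@98 #7:2@96 #8:5@95] asks=[#9:3@105]
After op 10 [order #100] limit_sell(price=100, qty=5): fills=#6x#100:5@103; bids=[#6:3@103 #3:9@101 #5:2@101 #4:3@100 #1:8@98 #2:9@98 #7:2@96 #8:5@95] asks=[#9:3@105]
After op 11 [order #101] limit_buy(price=105, qty=5): fills=#101x#9:3@105; bids=[#101:2@105 #6:3@103 #3:9@101 #5:2@101 #4:3@100 #1:8@98 #2:9@98 #7:2@96 #8:5@95] asks=[-]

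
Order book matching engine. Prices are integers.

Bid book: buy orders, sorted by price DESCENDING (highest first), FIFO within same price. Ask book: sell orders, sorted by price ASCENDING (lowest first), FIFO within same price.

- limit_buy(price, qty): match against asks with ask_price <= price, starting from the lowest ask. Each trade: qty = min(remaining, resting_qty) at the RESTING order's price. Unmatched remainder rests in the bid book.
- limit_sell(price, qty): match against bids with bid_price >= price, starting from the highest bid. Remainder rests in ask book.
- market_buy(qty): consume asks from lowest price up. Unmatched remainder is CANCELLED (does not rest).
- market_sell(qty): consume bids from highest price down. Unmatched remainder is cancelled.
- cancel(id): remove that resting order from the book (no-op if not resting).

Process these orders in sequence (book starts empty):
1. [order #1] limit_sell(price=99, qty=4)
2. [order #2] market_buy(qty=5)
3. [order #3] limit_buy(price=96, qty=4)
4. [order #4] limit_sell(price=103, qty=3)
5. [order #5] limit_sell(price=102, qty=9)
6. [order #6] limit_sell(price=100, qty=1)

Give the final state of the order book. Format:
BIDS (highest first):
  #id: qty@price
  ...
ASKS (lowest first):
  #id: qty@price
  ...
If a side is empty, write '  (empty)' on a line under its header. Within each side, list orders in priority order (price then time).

After op 1 [order #1] limit_sell(price=99, qty=4): fills=none; bids=[-] asks=[#1:4@99]
After op 2 [order #2] market_buy(qty=5): fills=#2x#1:4@99; bids=[-] asks=[-]
After op 3 [order #3] limit_buy(price=96, qty=4): fills=none; bids=[#3:4@96] asks=[-]
After op 4 [order #4] limit_sell(price=103, qty=3): fills=none; bids=[#3:4@96] asks=[#4:3@103]
After op 5 [order #5] limit_sell(price=102, qty=9): fills=none; bids=[#3:4@96] asks=[#5:9@102 #4:3@103]
After op 6 [order #6] limit_sell(price=100, qty=1): fills=none; bids=[#3:4@96] asks=[#6:1@100 #5:9@102 #4:3@103]

Answer: BIDS (highest first):
  #3: 4@96
ASKS (lowest first):
  #6: 1@100
  #5: 9@102
  #4: 3@103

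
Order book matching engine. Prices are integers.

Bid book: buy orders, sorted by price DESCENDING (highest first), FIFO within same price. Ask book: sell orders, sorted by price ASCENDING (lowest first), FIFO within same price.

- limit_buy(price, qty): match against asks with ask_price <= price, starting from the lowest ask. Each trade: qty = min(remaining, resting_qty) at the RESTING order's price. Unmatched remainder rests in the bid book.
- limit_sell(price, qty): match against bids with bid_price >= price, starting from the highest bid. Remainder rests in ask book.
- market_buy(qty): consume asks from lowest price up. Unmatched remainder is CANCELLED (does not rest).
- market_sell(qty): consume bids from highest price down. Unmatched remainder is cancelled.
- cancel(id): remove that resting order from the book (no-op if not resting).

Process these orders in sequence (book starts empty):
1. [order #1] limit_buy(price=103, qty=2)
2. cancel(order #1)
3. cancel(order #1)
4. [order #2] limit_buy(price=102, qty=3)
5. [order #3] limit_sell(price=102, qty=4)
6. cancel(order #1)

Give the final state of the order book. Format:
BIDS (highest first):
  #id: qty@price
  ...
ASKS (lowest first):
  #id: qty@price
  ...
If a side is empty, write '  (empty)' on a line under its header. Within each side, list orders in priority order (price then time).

After op 1 [order #1] limit_buy(price=103, qty=2): fills=none; bids=[#1:2@103] asks=[-]
After op 2 cancel(order #1): fills=none; bids=[-] asks=[-]
After op 3 cancel(order #1): fills=none; bids=[-] asks=[-]
After op 4 [order #2] limit_buy(price=102, qty=3): fills=none; bids=[#2:3@102] asks=[-]
After op 5 [order #3] limit_sell(price=102, qty=4): fills=#2x#3:3@102; bids=[-] asks=[#3:1@102]
After op 6 cancel(order #1): fills=none; bids=[-] asks=[#3:1@102]

Answer: BIDS (highest first):
  (empty)
ASKS (lowest first):
  #3: 1@102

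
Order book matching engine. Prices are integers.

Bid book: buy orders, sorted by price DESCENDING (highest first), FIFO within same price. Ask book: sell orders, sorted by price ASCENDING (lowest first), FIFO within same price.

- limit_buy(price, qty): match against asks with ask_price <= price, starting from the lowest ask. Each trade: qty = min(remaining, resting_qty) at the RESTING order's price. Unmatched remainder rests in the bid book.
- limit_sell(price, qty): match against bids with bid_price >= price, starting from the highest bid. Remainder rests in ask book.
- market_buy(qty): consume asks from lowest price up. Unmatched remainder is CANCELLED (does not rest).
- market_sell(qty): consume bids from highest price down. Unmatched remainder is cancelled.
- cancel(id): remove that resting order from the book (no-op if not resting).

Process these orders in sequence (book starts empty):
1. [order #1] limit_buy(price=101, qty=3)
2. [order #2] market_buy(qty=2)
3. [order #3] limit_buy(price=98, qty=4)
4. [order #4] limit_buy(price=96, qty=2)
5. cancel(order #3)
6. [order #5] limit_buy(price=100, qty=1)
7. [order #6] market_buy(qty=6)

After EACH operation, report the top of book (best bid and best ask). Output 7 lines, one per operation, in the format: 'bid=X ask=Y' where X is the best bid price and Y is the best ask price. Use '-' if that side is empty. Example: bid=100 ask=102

After op 1 [order #1] limit_buy(price=101, qty=3): fills=none; bids=[#1:3@101] asks=[-]
After op 2 [order #2] market_buy(qty=2): fills=none; bids=[#1:3@101] asks=[-]
After op 3 [order #3] limit_buy(price=98, qty=4): fills=none; bids=[#1:3@101 #3:4@98] asks=[-]
After op 4 [order #4] limit_buy(price=96, qty=2): fills=none; bids=[#1:3@101 #3:4@98 #4:2@96] asks=[-]
After op 5 cancel(order #3): fills=none; bids=[#1:3@101 #4:2@96] asks=[-]
After op 6 [order #5] limit_buy(price=100, qty=1): fills=none; bids=[#1:3@101 #5:1@100 #4:2@96] asks=[-]
After op 7 [order #6] market_buy(qty=6): fills=none; bids=[#1:3@101 #5:1@100 #4:2@96] asks=[-]

Answer: bid=101 ask=-
bid=101 ask=-
bid=101 ask=-
bid=101 ask=-
bid=101 ask=-
bid=101 ask=-
bid=101 ask=-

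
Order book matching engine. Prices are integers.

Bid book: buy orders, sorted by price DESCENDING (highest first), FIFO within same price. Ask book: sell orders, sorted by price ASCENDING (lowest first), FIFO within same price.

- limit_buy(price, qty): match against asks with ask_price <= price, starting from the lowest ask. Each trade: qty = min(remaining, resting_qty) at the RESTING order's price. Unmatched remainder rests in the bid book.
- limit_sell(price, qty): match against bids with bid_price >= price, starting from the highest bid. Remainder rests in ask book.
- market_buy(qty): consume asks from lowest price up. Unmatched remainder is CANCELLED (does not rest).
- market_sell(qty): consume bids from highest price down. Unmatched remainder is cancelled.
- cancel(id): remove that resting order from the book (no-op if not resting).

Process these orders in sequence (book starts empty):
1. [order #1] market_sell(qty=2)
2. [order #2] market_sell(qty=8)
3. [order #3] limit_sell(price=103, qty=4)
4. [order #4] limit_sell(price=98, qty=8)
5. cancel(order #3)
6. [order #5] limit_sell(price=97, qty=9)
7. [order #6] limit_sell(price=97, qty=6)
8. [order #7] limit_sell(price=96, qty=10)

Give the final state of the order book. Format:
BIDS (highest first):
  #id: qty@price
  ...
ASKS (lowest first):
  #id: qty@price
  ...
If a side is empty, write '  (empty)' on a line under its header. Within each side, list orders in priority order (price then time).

After op 1 [order #1] market_sell(qty=2): fills=none; bids=[-] asks=[-]
After op 2 [order #2] market_sell(qty=8): fills=none; bids=[-] asks=[-]
After op 3 [order #3] limit_sell(price=103, qty=4): fills=none; bids=[-] asks=[#3:4@103]
After op 4 [order #4] limit_sell(price=98, qty=8): fills=none; bids=[-] asks=[#4:8@98 #3:4@103]
After op 5 cancel(order #3): fills=none; bids=[-] asks=[#4:8@98]
After op 6 [order #5] limit_sell(price=97, qty=9): fills=none; bids=[-] asks=[#5:9@97 #4:8@98]
After op 7 [order #6] limit_sell(price=97, qty=6): fills=none; bids=[-] asks=[#5:9@97 #6:6@97 #4:8@98]
After op 8 [order #7] limit_sell(price=96, qty=10): fills=none; bids=[-] asks=[#7:10@96 #5:9@97 #6:6@97 #4:8@98]

Answer: BIDS (highest first):
  (empty)
ASKS (lowest first):
  #7: 10@96
  #5: 9@97
  #6: 6@97
  #4: 8@98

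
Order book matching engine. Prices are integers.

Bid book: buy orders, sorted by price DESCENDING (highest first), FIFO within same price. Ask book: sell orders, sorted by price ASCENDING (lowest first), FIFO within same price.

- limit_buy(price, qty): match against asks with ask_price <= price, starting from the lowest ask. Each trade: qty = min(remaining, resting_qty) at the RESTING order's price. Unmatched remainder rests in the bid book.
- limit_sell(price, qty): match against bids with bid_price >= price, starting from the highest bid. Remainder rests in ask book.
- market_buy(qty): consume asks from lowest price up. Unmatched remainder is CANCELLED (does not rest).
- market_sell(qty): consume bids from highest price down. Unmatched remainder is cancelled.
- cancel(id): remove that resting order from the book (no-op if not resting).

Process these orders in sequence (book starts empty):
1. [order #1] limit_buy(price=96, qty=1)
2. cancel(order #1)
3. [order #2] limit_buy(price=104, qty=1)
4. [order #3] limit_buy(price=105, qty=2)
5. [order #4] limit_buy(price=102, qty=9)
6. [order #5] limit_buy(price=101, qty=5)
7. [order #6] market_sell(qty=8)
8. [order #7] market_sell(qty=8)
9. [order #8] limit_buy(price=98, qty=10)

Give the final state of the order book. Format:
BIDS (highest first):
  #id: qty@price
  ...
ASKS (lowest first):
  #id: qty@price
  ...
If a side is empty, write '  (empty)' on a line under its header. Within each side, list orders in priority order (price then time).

After op 1 [order #1] limit_buy(price=96, qty=1): fills=none; bids=[#1:1@96] asks=[-]
After op 2 cancel(order #1): fills=none; bids=[-] asks=[-]
After op 3 [order #2] limit_buy(price=104, qty=1): fills=none; bids=[#2:1@104] asks=[-]
After op 4 [order #3] limit_buy(price=105, qty=2): fills=none; bids=[#3:2@105 #2:1@104] asks=[-]
After op 5 [order #4] limit_buy(price=102, qty=9): fills=none; bids=[#3:2@105 #2:1@104 #4:9@102] asks=[-]
After op 6 [order #5] limit_buy(price=101, qty=5): fills=none; bids=[#3:2@105 #2:1@104 #4:9@102 #5:5@101] asks=[-]
After op 7 [order #6] market_sell(qty=8): fills=#3x#6:2@105 #2x#6:1@104 #4x#6:5@102; bids=[#4:4@102 #5:5@101] asks=[-]
After op 8 [order #7] market_sell(qty=8): fills=#4x#7:4@102 #5x#7:4@101; bids=[#5:1@101] asks=[-]
After op 9 [order #8] limit_buy(price=98, qty=10): fills=none; bids=[#5:1@101 #8:10@98] asks=[-]

Answer: BIDS (highest first):
  #5: 1@101
  #8: 10@98
ASKS (lowest first):
  (empty)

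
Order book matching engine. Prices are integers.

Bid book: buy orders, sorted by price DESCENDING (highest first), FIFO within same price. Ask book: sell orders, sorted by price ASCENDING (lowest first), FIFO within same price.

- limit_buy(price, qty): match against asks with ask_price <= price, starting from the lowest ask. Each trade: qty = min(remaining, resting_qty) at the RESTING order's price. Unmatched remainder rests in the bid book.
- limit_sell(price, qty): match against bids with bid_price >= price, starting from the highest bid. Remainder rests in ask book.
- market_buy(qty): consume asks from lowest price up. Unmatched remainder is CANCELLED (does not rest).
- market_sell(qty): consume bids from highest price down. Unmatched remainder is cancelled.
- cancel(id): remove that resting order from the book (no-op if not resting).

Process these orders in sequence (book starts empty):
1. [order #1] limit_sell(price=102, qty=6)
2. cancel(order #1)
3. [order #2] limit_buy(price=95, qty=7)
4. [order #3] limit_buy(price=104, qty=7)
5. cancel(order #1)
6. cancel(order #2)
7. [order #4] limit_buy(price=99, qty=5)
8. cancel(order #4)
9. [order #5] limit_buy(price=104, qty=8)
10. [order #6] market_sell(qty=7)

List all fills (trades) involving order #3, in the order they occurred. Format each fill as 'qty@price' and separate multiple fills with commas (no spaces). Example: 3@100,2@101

Answer: 7@104

Derivation:
After op 1 [order #1] limit_sell(price=102, qty=6): fills=none; bids=[-] asks=[#1:6@102]
After op 2 cancel(order #1): fills=none; bids=[-] asks=[-]
After op 3 [order #2] limit_buy(price=95, qty=7): fills=none; bids=[#2:7@95] asks=[-]
After op 4 [order #3] limit_buy(price=104, qty=7): fills=none; bids=[#3:7@104 #2:7@95] asks=[-]
After op 5 cancel(order #1): fills=none; bids=[#3:7@104 #2:7@95] asks=[-]
After op 6 cancel(order #2): fills=none; bids=[#3:7@104] asks=[-]
After op 7 [order #4] limit_buy(price=99, qty=5): fills=none; bids=[#3:7@104 #4:5@99] asks=[-]
After op 8 cancel(order #4): fills=none; bids=[#3:7@104] asks=[-]
After op 9 [order #5] limit_buy(price=104, qty=8): fills=none; bids=[#3:7@104 #5:8@104] asks=[-]
After op 10 [order #6] market_sell(qty=7): fills=#3x#6:7@104; bids=[#5:8@104] asks=[-]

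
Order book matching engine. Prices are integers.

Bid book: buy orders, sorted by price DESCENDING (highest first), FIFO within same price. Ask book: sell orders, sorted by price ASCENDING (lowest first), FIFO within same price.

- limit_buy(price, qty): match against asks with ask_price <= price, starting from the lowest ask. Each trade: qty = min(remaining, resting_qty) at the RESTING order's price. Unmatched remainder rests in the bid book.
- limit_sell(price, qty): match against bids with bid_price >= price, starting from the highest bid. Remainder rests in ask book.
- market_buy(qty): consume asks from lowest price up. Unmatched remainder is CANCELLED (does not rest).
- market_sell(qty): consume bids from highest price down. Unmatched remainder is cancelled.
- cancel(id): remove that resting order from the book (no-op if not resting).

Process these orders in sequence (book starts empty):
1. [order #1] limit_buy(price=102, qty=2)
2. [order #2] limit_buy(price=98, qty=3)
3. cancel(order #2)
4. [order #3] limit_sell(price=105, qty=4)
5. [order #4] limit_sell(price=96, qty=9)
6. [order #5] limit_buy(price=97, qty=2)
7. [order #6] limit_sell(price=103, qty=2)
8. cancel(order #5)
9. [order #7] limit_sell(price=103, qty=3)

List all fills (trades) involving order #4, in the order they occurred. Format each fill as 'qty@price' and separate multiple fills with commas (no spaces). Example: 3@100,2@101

After op 1 [order #1] limit_buy(price=102, qty=2): fills=none; bids=[#1:2@102] asks=[-]
After op 2 [order #2] limit_buy(price=98, qty=3): fills=none; bids=[#1:2@102 #2:3@98] asks=[-]
After op 3 cancel(order #2): fills=none; bids=[#1:2@102] asks=[-]
After op 4 [order #3] limit_sell(price=105, qty=4): fills=none; bids=[#1:2@102] asks=[#3:4@105]
After op 5 [order #4] limit_sell(price=96, qty=9): fills=#1x#4:2@102; bids=[-] asks=[#4:7@96 #3:4@105]
After op 6 [order #5] limit_buy(price=97, qty=2): fills=#5x#4:2@96; bids=[-] asks=[#4:5@96 #3:4@105]
After op 7 [order #6] limit_sell(price=103, qty=2): fills=none; bids=[-] asks=[#4:5@96 #6:2@103 #3:4@105]
After op 8 cancel(order #5): fills=none; bids=[-] asks=[#4:5@96 #6:2@103 #3:4@105]
After op 9 [order #7] limit_sell(price=103, qty=3): fills=none; bids=[-] asks=[#4:5@96 #6:2@103 #7:3@103 #3:4@105]

Answer: 2@102,2@96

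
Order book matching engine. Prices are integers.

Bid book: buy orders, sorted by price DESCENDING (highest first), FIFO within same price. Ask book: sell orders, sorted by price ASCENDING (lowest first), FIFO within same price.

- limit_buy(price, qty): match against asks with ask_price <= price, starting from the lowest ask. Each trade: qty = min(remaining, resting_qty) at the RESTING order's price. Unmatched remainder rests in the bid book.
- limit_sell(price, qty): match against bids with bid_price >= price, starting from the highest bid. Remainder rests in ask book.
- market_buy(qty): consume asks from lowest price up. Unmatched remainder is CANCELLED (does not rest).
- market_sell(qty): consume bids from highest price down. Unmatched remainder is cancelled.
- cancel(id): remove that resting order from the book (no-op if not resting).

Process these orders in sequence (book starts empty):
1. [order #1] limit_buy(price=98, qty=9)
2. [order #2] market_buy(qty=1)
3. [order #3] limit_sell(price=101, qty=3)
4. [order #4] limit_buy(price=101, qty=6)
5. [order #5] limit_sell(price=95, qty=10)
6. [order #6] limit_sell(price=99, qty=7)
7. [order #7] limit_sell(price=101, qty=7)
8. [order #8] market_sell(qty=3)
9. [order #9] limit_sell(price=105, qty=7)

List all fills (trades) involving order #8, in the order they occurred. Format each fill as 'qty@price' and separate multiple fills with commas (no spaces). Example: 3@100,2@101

Answer: 2@98

Derivation:
After op 1 [order #1] limit_buy(price=98, qty=9): fills=none; bids=[#1:9@98] asks=[-]
After op 2 [order #2] market_buy(qty=1): fills=none; bids=[#1:9@98] asks=[-]
After op 3 [order #3] limit_sell(price=101, qty=3): fills=none; bids=[#1:9@98] asks=[#3:3@101]
After op 4 [order #4] limit_buy(price=101, qty=6): fills=#4x#3:3@101; bids=[#4:3@101 #1:9@98] asks=[-]
After op 5 [order #5] limit_sell(price=95, qty=10): fills=#4x#5:3@101 #1x#5:7@98; bids=[#1:2@98] asks=[-]
After op 6 [order #6] limit_sell(price=99, qty=7): fills=none; bids=[#1:2@98] asks=[#6:7@99]
After op 7 [order #7] limit_sell(price=101, qty=7): fills=none; bids=[#1:2@98] asks=[#6:7@99 #7:7@101]
After op 8 [order #8] market_sell(qty=3): fills=#1x#8:2@98; bids=[-] asks=[#6:7@99 #7:7@101]
After op 9 [order #9] limit_sell(price=105, qty=7): fills=none; bids=[-] asks=[#6:7@99 #7:7@101 #9:7@105]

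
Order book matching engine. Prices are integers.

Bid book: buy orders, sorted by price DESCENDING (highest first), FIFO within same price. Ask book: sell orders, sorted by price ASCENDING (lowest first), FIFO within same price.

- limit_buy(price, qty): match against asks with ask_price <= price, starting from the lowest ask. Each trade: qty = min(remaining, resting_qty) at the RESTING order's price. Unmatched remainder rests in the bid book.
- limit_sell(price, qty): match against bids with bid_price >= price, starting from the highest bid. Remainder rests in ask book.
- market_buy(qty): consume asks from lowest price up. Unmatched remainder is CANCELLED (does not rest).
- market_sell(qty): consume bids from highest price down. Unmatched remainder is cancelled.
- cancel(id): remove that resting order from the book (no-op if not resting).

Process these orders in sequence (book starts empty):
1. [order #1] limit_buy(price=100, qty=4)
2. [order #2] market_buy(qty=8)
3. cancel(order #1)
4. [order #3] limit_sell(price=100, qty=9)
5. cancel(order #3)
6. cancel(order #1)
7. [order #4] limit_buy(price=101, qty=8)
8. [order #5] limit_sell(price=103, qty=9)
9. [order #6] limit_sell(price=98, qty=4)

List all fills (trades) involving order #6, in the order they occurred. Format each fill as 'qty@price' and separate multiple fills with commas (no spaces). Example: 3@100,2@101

Answer: 4@101

Derivation:
After op 1 [order #1] limit_buy(price=100, qty=4): fills=none; bids=[#1:4@100] asks=[-]
After op 2 [order #2] market_buy(qty=8): fills=none; bids=[#1:4@100] asks=[-]
After op 3 cancel(order #1): fills=none; bids=[-] asks=[-]
After op 4 [order #3] limit_sell(price=100, qty=9): fills=none; bids=[-] asks=[#3:9@100]
After op 5 cancel(order #3): fills=none; bids=[-] asks=[-]
After op 6 cancel(order #1): fills=none; bids=[-] asks=[-]
After op 7 [order #4] limit_buy(price=101, qty=8): fills=none; bids=[#4:8@101] asks=[-]
After op 8 [order #5] limit_sell(price=103, qty=9): fills=none; bids=[#4:8@101] asks=[#5:9@103]
After op 9 [order #6] limit_sell(price=98, qty=4): fills=#4x#6:4@101; bids=[#4:4@101] asks=[#5:9@103]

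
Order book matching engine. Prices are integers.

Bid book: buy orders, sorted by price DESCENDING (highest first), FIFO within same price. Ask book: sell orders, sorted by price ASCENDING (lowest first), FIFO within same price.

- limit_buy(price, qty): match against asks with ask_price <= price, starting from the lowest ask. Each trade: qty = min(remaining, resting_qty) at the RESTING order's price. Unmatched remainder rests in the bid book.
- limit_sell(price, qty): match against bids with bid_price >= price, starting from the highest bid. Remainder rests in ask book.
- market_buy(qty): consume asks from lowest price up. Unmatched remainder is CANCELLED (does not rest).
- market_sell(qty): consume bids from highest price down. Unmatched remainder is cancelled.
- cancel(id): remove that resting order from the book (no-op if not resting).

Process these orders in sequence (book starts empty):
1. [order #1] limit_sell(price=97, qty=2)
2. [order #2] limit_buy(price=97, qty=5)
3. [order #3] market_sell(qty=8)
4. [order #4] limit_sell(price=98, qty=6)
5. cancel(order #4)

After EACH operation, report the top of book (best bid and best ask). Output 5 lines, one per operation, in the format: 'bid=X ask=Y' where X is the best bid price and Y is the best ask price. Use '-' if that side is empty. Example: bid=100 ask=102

Answer: bid=- ask=97
bid=97 ask=-
bid=- ask=-
bid=- ask=98
bid=- ask=-

Derivation:
After op 1 [order #1] limit_sell(price=97, qty=2): fills=none; bids=[-] asks=[#1:2@97]
After op 2 [order #2] limit_buy(price=97, qty=5): fills=#2x#1:2@97; bids=[#2:3@97] asks=[-]
After op 3 [order #3] market_sell(qty=8): fills=#2x#3:3@97; bids=[-] asks=[-]
After op 4 [order #4] limit_sell(price=98, qty=6): fills=none; bids=[-] asks=[#4:6@98]
After op 5 cancel(order #4): fills=none; bids=[-] asks=[-]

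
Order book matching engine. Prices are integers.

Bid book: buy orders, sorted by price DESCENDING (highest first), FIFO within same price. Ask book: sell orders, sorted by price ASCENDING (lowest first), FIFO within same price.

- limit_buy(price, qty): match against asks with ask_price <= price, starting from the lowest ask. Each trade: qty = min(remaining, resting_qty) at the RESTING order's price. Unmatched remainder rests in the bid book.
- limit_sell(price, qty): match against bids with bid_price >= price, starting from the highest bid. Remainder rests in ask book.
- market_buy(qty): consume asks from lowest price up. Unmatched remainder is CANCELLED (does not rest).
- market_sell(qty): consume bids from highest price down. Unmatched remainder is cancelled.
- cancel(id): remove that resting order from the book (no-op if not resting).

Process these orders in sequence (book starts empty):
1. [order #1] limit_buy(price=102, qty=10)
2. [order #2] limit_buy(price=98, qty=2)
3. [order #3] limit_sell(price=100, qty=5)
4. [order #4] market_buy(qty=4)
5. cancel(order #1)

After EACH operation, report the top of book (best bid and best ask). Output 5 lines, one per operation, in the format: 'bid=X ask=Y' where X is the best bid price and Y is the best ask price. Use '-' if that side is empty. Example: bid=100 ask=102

After op 1 [order #1] limit_buy(price=102, qty=10): fills=none; bids=[#1:10@102] asks=[-]
After op 2 [order #2] limit_buy(price=98, qty=2): fills=none; bids=[#1:10@102 #2:2@98] asks=[-]
After op 3 [order #3] limit_sell(price=100, qty=5): fills=#1x#3:5@102; bids=[#1:5@102 #2:2@98] asks=[-]
After op 4 [order #4] market_buy(qty=4): fills=none; bids=[#1:5@102 #2:2@98] asks=[-]
After op 5 cancel(order #1): fills=none; bids=[#2:2@98] asks=[-]

Answer: bid=102 ask=-
bid=102 ask=-
bid=102 ask=-
bid=102 ask=-
bid=98 ask=-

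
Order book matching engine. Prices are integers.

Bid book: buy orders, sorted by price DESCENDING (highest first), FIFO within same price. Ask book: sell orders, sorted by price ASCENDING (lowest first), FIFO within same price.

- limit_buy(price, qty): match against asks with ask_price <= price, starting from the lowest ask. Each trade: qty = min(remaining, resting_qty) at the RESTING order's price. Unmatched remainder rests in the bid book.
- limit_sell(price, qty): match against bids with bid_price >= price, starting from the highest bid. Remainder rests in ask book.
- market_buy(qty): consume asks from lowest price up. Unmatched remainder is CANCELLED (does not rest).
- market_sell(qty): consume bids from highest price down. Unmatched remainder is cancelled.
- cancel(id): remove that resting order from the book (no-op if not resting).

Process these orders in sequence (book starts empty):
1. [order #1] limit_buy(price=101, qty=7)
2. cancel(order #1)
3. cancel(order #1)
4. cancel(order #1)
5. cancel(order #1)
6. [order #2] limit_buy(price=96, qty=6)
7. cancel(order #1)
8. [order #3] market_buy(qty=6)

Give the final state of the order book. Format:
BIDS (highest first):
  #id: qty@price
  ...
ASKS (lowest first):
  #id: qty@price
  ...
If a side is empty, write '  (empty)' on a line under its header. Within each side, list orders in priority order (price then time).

After op 1 [order #1] limit_buy(price=101, qty=7): fills=none; bids=[#1:7@101] asks=[-]
After op 2 cancel(order #1): fills=none; bids=[-] asks=[-]
After op 3 cancel(order #1): fills=none; bids=[-] asks=[-]
After op 4 cancel(order #1): fills=none; bids=[-] asks=[-]
After op 5 cancel(order #1): fills=none; bids=[-] asks=[-]
After op 6 [order #2] limit_buy(price=96, qty=6): fills=none; bids=[#2:6@96] asks=[-]
After op 7 cancel(order #1): fills=none; bids=[#2:6@96] asks=[-]
After op 8 [order #3] market_buy(qty=6): fills=none; bids=[#2:6@96] asks=[-]

Answer: BIDS (highest first):
  #2: 6@96
ASKS (lowest first):
  (empty)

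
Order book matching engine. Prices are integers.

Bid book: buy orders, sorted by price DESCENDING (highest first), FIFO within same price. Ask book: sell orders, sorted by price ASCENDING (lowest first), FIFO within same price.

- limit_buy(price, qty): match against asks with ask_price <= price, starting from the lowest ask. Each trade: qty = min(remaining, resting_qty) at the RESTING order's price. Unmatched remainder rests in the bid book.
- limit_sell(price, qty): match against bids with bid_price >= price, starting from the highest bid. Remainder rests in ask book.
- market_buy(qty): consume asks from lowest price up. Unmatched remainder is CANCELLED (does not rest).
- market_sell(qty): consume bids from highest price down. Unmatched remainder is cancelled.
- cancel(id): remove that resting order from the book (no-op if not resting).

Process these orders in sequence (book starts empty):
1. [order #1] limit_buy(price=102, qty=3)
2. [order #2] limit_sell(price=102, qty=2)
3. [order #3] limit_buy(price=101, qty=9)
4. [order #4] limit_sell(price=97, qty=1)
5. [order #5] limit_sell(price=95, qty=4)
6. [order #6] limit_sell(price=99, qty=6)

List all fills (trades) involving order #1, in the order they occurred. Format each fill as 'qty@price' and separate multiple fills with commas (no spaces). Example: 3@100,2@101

Answer: 2@102,1@102

Derivation:
After op 1 [order #1] limit_buy(price=102, qty=3): fills=none; bids=[#1:3@102] asks=[-]
After op 2 [order #2] limit_sell(price=102, qty=2): fills=#1x#2:2@102; bids=[#1:1@102] asks=[-]
After op 3 [order #3] limit_buy(price=101, qty=9): fills=none; bids=[#1:1@102 #3:9@101] asks=[-]
After op 4 [order #4] limit_sell(price=97, qty=1): fills=#1x#4:1@102; bids=[#3:9@101] asks=[-]
After op 5 [order #5] limit_sell(price=95, qty=4): fills=#3x#5:4@101; bids=[#3:5@101] asks=[-]
After op 6 [order #6] limit_sell(price=99, qty=6): fills=#3x#6:5@101; bids=[-] asks=[#6:1@99]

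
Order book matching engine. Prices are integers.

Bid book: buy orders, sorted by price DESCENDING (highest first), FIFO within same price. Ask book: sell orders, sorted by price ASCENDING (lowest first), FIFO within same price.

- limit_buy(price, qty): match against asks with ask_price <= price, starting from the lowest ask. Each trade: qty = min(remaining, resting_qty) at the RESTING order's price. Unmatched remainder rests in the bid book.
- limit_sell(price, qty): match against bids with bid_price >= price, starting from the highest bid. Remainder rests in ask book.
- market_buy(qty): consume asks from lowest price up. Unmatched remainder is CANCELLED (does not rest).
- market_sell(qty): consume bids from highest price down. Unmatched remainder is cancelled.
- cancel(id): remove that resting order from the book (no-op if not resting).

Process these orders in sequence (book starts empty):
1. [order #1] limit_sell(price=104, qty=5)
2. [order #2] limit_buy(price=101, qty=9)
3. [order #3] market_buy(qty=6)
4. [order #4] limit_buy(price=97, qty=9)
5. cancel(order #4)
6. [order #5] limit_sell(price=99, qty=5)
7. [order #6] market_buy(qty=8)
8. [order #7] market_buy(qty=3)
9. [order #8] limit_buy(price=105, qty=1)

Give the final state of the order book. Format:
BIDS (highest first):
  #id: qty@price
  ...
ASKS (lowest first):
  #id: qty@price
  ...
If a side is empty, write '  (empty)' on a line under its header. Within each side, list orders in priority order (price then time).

After op 1 [order #1] limit_sell(price=104, qty=5): fills=none; bids=[-] asks=[#1:5@104]
After op 2 [order #2] limit_buy(price=101, qty=9): fills=none; bids=[#2:9@101] asks=[#1:5@104]
After op 3 [order #3] market_buy(qty=6): fills=#3x#1:5@104; bids=[#2:9@101] asks=[-]
After op 4 [order #4] limit_buy(price=97, qty=9): fills=none; bids=[#2:9@101 #4:9@97] asks=[-]
After op 5 cancel(order #4): fills=none; bids=[#2:9@101] asks=[-]
After op 6 [order #5] limit_sell(price=99, qty=5): fills=#2x#5:5@101; bids=[#2:4@101] asks=[-]
After op 7 [order #6] market_buy(qty=8): fills=none; bids=[#2:4@101] asks=[-]
After op 8 [order #7] market_buy(qty=3): fills=none; bids=[#2:4@101] asks=[-]
After op 9 [order #8] limit_buy(price=105, qty=1): fills=none; bids=[#8:1@105 #2:4@101] asks=[-]

Answer: BIDS (highest first):
  #8: 1@105
  #2: 4@101
ASKS (lowest first):
  (empty)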